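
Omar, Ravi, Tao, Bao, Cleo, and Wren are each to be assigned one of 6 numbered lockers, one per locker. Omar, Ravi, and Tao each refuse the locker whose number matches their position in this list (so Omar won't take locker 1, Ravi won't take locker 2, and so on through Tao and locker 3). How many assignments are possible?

426

Let Aᵢ (for i ∈ {1, 2, 3}) be the placements that put person i in their forbidden locker. Any j of these fix j positions, leaving (6−j)! ways to fill the rest, and there are C(3,j) ways to pick which j.
By inclusion–exclusion, the number of valid placements is Σ_{j=0}^{3} (−1)^j C(3,j)·(6−j)!.
Computing: 720 − 360 + 72 − 6 = 426.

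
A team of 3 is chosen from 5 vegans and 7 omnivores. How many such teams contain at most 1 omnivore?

Split by how many omnivores are chosen (0 through 1).
Sum: C(7,0)·C(5,3) + C(7,1)·C(5,2) = 10 + 70 = 80.

80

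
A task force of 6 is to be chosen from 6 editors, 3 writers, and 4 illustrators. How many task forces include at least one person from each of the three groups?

1416

Unrestricted: C(13,6) = 1716 ways to pick any 6 of the 13.
Selections missing a whole group: no editors → C(7,6) = 7; no writers → C(10,6) = 210; no illustrators → C(9,6) = 84.
Add back selections omitting two groups (i.e. drawn from a single group): C(6,6) + C(3,6) + C(4,6) = 1.
By inclusion–exclusion: 1716 − 301 + 1 = 1416.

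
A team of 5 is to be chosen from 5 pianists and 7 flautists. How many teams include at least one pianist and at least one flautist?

Total 5-person selections from all 12: C(12,5) = 792.
Selections missing a whole group: no pianists → C(7,5) = 21; no flautists → C(5,5) = 1.
Both groups omitted at once is impossible, so 792 − 22 = 770.

770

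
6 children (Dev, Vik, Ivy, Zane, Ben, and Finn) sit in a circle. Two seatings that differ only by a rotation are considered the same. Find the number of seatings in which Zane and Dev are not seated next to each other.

72

All circular seatings of 6 people number (5)! = 120.
Those with Zane next to Dev: fuse the pair into one unit and seat 5 units around a circle — 2·(4)! = 48.
Subtracting, 120 − 48 = 72.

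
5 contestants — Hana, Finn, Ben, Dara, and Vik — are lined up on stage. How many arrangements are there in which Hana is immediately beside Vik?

Glue Hana and Vik into one block (2 internal orders), leaving 4 units to arrange in a row.
So the count is 2·(4)! = 48.

48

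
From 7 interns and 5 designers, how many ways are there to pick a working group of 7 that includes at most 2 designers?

246

Split by how many designers are chosen (0 through 2).
Sum: C(5,0)·C(7,7) + C(5,1)·C(7,6) + C(5,2)·C(7,5) = 1 + 35 + 210 = 246.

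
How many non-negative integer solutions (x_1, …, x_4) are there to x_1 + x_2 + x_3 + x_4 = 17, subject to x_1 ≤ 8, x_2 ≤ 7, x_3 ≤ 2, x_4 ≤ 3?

19

By stars and bars, unrestricted non-negative solutions to x_1+…+x_4 = 17 number C(17+3,3) = 1140.
Subtract solutions that violate a single cap (substitute x_i' = x_i − (cap_i+1)): x_1 ≥ 9 gives C(11,3) = 165; x_2 ≥ 8 gives C(12,3) = 220; x_3 ≥ 3 gives C(17,3) = 680; x_4 ≥ 4 gives C(16,3) = 560. Together 1625.
Add back pairs where two caps are both exceeded: 1 + 56 + 35 + 84 + 56 + 286 = 518.
Subtract triples: 0 + 0 + 4 + 10 = 14.
By inclusion–exclusion the count is 1140 − 1625 + 518 − 14 = 19.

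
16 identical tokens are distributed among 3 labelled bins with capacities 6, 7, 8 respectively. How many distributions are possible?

21

Without the upper bounds there are C(18,2) = 153 ways to split 16 among 3 bins.
Subtract solutions that violate a single cap (substitute x_i' = x_i − (cap_i+1)): x_1 ≥ 7 gives C(11,2) = 55; x_2 ≥ 8 gives C(10,2) = 45; x_3 ≥ 9 gives C(9,2) = 36. Together 136.
Add back pairs where two caps are both exceeded: 3 + 1 + 0 = 4.
By inclusion–exclusion the count is 153 − 136 + 4 = 21.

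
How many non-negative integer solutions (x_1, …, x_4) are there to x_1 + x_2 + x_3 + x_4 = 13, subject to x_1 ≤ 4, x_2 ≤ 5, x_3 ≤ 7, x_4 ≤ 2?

45

Without the upper bounds there are C(16,3) = 560 ways to split 13 among 4 variables.
Subtract solutions that violate a single cap (substitute x_i' = x_i − (cap_i+1)): x_1 ≥ 5 gives C(11,3) = 165; x_2 ≥ 6 gives C(10,3) = 120; x_3 ≥ 8 gives C(8,3) = 56; x_4 ≥ 3 gives C(13,3) = 286. Together 627.
Add back pairs where two caps are both exceeded: 10 + 1 + 56 + 0 + 35 + 10 = 112.
By inclusion–exclusion the count is 560 − 627 + 112 = 45.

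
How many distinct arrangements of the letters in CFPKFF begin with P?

With the first slot taken by P, it remains to arrange the other 5 letters (CFKFF).
Those 5 letters have F appearing 3 times, giving (5)!/(3!) = 20.

20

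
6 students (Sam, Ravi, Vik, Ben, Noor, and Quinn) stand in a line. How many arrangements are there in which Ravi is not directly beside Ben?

480

Of the 6! = 720 arrangements, those with Ravi and Ben adjacent number 2 × 5! = 240 (treat the pair as a block with 2 internal orders).
So 720 − 240 = 480 arrangements keep them apart.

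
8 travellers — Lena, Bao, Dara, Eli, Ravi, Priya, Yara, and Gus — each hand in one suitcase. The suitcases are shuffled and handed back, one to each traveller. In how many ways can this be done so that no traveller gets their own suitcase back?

14833

Let Aᵢ be the assignments in which traveller i gets their own suitcase. We want the size of the complement of A₁∪…∪A_8.
By inclusion–exclusion this is Σ_{j=0}^{8} (−1)^j C(8,j)·(8−j)!.
Computing: 40320 − 40320 + 20160 − 6720 + 1680 − 336 + 56 − 8 + 1 = 14833.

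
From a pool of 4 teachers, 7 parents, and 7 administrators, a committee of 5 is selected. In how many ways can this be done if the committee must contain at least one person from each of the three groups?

5684

Unrestricted: C(18,5) = 8568 ways to pick any 5 of the 18.
Selections missing a whole group: no teachers → C(14,5) = 2002; no parents → C(11,5) = 462; no administrators → C(11,5) = 462.
Add back selections omitting two groups (i.e. drawn from a single group): C(4,5) + C(7,5) + C(7,5) = 42.
By inclusion–exclusion: 8568 − 2926 + 42 = 5684.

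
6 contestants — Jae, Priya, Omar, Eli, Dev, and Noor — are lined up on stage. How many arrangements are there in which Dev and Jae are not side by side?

480

Of the 6! = 720 arrangements, those with Dev and Jae adjacent number 2 × 5! = 240 (treat the pair as a block with 2 internal orders).
Complementary counting: 720 − 240 = 480.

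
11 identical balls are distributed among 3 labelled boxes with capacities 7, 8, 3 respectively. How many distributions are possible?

26

By stars and bars, unrestricted non-negative solutions to x_1+…+x_3 = 11 number C(11+2,2) = 78.
Subtract solutions that violate a single cap (substitute x_i' = x_i − (cap_i+1)): x_1 ≥ 8 gives C(5,2) = 10; x_2 ≥ 9 gives C(4,2) = 6; x_3 ≥ 4 gives C(9,2) = 36. Together 52.
No two caps can be exceeded simultaneously, so the pair terms are all 0.
By inclusion–exclusion the count is 78 − 52 + 0 = 26.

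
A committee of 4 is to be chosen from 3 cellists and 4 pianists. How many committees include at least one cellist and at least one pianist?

34

With no constraint there are C(7,4) = 35 possible selections.
Subtract selections that omit an entire group: no cellists → C(4,4) = 1; no pianists → C(3,4) = 0.
Both groups omitted at once is impossible, so 35 − 1 = 34.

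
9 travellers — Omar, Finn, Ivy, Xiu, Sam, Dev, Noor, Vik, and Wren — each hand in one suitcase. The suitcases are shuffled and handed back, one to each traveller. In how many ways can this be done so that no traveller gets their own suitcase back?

Let Aᵢ be the assignments in which traveller i gets their own suitcase. We want the size of the complement of A₁∪…∪A_9.
By inclusion–exclusion this is Σ_{j=0}^{9} (−1)^j C(9,j)·(9−j)!.
Computing: 362880 − 362880 + 181440 − 60480 + 15120 − 3024 + 504 − 72 + 9 − 1 = 133496.

133496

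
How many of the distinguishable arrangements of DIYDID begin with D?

30

With the first slot taken by D, it remains to arrange the other 5 letters (IYDID).
Those 5 letters have D appearing twice and I appearing twice, giving (5)!/(2!·2!) = 30.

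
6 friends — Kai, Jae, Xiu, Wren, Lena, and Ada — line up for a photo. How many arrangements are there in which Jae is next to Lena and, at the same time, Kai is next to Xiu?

Treat {Jae,Lena} as one block (2 orders) and {Kai,Xiu} as another (2 orders).
That leaves 4 units to arrange: 2 × 2 × 4! = 4 × 24 = 96.

96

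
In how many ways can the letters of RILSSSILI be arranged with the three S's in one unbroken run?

Treat the 3 copies of S as a single block. The multiset to arrange is then {SSS, I, I, I, L, L, R}, 7 items in all.
That gives (7)!/(3!·2!) = 420 arrangements.

420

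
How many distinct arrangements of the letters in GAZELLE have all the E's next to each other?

Treat the 2 copies of E as a single block. The multiset to arrange is then {EE, A, G, L, L, Z}, 6 items in all.
That gives (6)!/(2!) = 360 arrangements.

360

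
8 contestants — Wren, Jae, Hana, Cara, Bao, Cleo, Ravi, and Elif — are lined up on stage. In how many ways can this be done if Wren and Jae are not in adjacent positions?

Of the 8! = 40320 arrangements, those with Wren and Jae adjacent number 2 × 7! = 10080 (treat the pair as a block with 2 internal orders).
So 40320 − 10080 = 30240 arrangements keep them apart.

30240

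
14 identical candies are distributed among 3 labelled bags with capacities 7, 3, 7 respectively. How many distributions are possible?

10

Ignoring the caps, the number of non-negative solutions to x_1+…+x_3 = 14 is C(16,2) = 120.
Subtract solutions that violate a single cap (substitute x_i' = x_i − (cap_i+1)): x_1 ≥ 8 gives C(8,2) = 28; x_2 ≥ 4 gives C(12,2) = 66; x_3 ≥ 8 gives C(8,2) = 28. Together 122.
Add back pairs where two caps are both exceeded: 6 + 0 + 6 = 12.
By inclusion–exclusion the count is 120 − 122 + 12 = 10.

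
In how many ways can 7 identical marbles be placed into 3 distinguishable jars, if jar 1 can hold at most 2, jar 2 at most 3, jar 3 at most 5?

9

Without the upper bounds there are C(9,2) = 36 ways to split 7 among 3 jars.
Subtract solutions that violate a single cap (substitute x_i' = x_i − (cap_i+1)): x_1 ≥ 3 gives C(6,2) = 15; x_2 ≥ 4 gives C(5,2) = 10; x_3 ≥ 6 gives C(3,2) = 3. Together 28.
Add back pairs where two caps are both exceeded: 1 + 0 + 0 = 1.
By inclusion–exclusion the count is 36 − 28 + 1 = 9.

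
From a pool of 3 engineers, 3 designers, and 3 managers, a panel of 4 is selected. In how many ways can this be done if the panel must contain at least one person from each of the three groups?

Unrestricted: C(9,4) = 126 ways to pick any 4 of the 9.
Subtract selections that omit an entire group: no engineers → C(6,4) = 15; no designers → C(6,4) = 15; no managers → C(6,4) = 15.
Add back selections omitting two groups (i.e. drawn from a single group): C(3,4) + C(3,4) + C(3,4) = 0.
By inclusion–exclusion: 126 − 45 + 0 = 81.

81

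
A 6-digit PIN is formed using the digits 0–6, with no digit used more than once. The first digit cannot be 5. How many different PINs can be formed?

The first digit has 7−1 = 6 choices (anything except 5).
The remaining 5 digits are filled from the other 6 symbols without repetition: 6 × 5 × 4 × 3 × 2 = 720.
Total: 6 × 720 = 4320.

4320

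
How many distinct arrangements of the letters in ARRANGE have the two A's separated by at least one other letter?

900

There are 7!/(2!·2!) = 1260 arrangements of ARRANGE in total.
Arrangements with the A's together: treat AA as one letter, giving (6)!/(2!) = 360.
Hence 1260 − 360 = 900.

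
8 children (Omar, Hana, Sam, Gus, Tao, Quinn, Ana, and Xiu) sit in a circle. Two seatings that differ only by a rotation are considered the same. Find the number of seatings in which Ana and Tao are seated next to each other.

Glue Ana and Tao into a block (2 internal orders). Seating 7 units around a circle gives (6)! arrangements.
So 2 × (6)! = 2 × 720 = 1440.

1440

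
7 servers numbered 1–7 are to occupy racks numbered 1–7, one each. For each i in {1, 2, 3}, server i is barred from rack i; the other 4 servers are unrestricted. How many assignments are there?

Let Aᵢ (for i ∈ {1, 2, 3}) be the placements that put server i in its forbidden rack. Any j of these fix j positions, leaving (7−j)! ways to fill the rest, and there are C(3,j) ways to pick which j.
By inclusion–exclusion, the number of valid placements is Σ_{j=0}^{3} (−1)^j C(3,j)·(7−j)!.
Computing: 5040 − 2160 + 360 − 24 = 3216.

3216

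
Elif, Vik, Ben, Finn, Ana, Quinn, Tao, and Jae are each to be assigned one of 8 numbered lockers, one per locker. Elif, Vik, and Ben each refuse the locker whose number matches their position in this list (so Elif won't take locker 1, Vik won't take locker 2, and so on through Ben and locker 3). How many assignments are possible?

Let Aᵢ (for i ∈ {1, 2, 3}) be the placements that put person i in their forbidden locker. Any j of these fix j positions, leaving (8−j)! ways to fill the rest, and there are C(3,j) ways to pick which j.
By inclusion–exclusion, the number of valid placements is Σ_{j=0}^{3} (−1)^j C(3,j)·(8−j)!.
Computing: 40320 − 15120 + 2160 − 120 = 27240.

27240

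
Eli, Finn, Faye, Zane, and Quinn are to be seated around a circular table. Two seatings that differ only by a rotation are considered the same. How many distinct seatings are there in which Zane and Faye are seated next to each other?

12

Treat {Zane, Faye} as one unit (2 internal orders) and seat the resulting 4 units around the table: (3)! circular arrangements.
So 2 × (3)! = 2 × 6 = 12.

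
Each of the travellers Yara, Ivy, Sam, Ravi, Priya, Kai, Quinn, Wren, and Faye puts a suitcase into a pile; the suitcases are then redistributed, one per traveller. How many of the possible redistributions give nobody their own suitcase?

133496

This is the derangement count D_9: permutations of 9 items with no fixed point.
By inclusion–exclusion this is Σ_{j=0}^{9} (−1)^j C(9,j)·(9−j)!.
Computing: 362880 − 362880 + 181440 − 60480 + 15120 − 3024 + 504 − 72 + 9 − 1 = 133496.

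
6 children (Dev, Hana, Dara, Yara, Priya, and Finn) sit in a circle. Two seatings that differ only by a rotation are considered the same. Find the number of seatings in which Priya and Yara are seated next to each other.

Treat {Priya, Yara} as one unit (2 internal orders) and seat the resulting 5 units around the table: (4)! circular arrangements.
So 2 × (4)! = 2 × 24 = 48.

48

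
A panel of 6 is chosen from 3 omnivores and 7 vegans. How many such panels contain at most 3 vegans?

Split by how many vegans are chosen (0 through 3).
Sum: C(7,0)·C(3,6) + C(7,1)·C(3,5) + C(7,2)·C(3,4) + C(7,3)·C(3,3) = 0 + 0 + 0 + 35 = 35.

35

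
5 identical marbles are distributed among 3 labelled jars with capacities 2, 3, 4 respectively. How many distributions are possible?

11

By stars and bars, unrestricted non-negative solutions to x_1+…+x_3 = 5 number C(5+2,2) = 21.
Subtract solutions that violate a single cap (substitute x_i' = x_i − (cap_i+1)): x_1 ≥ 3 gives C(4,2) = 6; x_2 ≥ 4 gives C(3,2) = 3; x_3 ≥ 5 gives C(2,2) = 1. Together 10.
No two caps can be exceeded simultaneously, so the pair terms are all 0.
By inclusion–exclusion the count is 21 − 10 + 0 = 11.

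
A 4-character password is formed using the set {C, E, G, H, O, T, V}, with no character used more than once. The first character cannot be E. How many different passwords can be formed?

The first character has 7−1 = 6 choices (anything except E).
The remaining 3 characters are filled from the other 6 symbols without repetition: 6 × 5 × 4 = 120.
Total: 6 × 120 = 720.

720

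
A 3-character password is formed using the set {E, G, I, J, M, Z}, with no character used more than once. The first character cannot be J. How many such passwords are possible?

The first character has 6−1 = 5 choices (anything except J).
The remaining 2 characters are filled from the other 5 symbols without repetition: 5 × 4 = 20.
Total: 5 × 20 = 100.

100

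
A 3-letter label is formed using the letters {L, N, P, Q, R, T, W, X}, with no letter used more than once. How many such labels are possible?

336

With no repetition, fill the 3 letters in order: 8 choices, then 7, down to 6.
That product is 8 × 7 × 6 = 336.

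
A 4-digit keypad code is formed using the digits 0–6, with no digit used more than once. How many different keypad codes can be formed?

With no repetition, fill the 4 digits in order: 7 choices, then 6, down to 4.
That product is 7 × 6 × 5 × 4 = 840.

840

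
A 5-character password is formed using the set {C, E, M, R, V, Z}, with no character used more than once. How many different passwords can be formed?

This is a permutation of 5 out of 6: P(6,5) = 6!/1!.
6 × 5 × 4 × 3 × 2 = 720.

720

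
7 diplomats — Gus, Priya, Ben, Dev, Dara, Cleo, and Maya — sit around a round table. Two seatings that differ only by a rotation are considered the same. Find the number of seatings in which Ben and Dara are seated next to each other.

Glue Ben and Dara into a block (2 internal orders). Seating 6 units around a circle gives (5)! arrangements.
So 2 × (5)! = 2 × 120 = 240.

240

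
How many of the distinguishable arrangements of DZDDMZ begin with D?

30

Fix D in the first position and arrange the remaining 5 letters.
Those 5 letters have D appearing twice and Z appearing twice, giving (5)!/(2!·2!) = 30.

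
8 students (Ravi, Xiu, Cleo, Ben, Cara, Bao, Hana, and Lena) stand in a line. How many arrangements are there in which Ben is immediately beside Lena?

10080

Treat {Ben, Lena} as a single unit. There are 7 units to order, and the pair itself can be ordered 2 ways.
So the count is 2·(7)! = 10080.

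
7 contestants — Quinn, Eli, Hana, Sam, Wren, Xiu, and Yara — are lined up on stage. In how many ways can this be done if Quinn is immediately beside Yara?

Glue Quinn and Yara into one block (2 internal orders), leaving 6 units to arrange in a row.
That gives 2 × 6! = 2 × 720 = 1440.

1440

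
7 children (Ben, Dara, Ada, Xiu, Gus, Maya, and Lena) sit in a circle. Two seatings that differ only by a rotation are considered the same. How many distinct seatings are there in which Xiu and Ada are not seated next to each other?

All circular seatings of 7 people number (6)! = 720.
Those with Xiu next to Ada: fuse the pair into one unit and seat 6 units around a circle — 2·(5)! = 240.
Subtracting, 720 − 240 = 480.

480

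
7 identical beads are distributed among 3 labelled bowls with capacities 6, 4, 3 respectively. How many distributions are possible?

19

By stars and bars, unrestricted non-negative solutions to x_1+…+x_3 = 7 number C(7+2,2) = 36.
Subtract solutions that violate a single cap (substitute x_i' = x_i − (cap_i+1)): x_1 ≥ 7 gives C(2,2) = 1; x_2 ≥ 5 gives C(4,2) = 6; x_3 ≥ 4 gives C(5,2) = 10. Together 17.
No two caps can be exceeded simultaneously, so the pair terms are all 0.
By inclusion–exclusion the count is 36 − 17 + 0 = 19.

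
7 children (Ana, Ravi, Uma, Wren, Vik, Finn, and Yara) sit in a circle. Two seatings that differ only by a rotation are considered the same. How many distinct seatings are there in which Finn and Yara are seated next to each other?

Treat {Finn, Yara} as one unit (2 internal orders) and seat the resulting 6 units around the table: (5)! circular arrangements.
So 2 × (5)! = 2 × 120 = 240.

240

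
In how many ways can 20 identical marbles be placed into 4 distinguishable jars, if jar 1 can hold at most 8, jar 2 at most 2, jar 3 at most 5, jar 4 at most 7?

Without the upper bounds there are C(23,3) = 1771 ways to split 20 among 4 jars.
Subtract solutions that violate a single cap (substitute x_i' = x_i − (cap_i+1)): x_1 ≥ 9 gives C(14,3) = 364; x_2 ≥ 3 gives C(20,3) = 1140; x_3 ≥ 6 gives C(17,3) = 680; x_4 ≥ 8 gives C(15,3) = 455. Together 2639.
Add back pairs where two caps are both exceeded: 165 + 56 + 20 + 364 + 220 + 84 = 909.
Subtract triples: 10 + 1 + 0 + 20 = 31.
By inclusion–exclusion the count is 1771 − 2639 + 909 − 31 = 10.

10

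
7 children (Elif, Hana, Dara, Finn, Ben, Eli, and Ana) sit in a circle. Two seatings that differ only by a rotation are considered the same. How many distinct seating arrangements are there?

720

Around a circle, 7 distinct people have 7!/7 = (6)! = 720 rotationally distinct seatings.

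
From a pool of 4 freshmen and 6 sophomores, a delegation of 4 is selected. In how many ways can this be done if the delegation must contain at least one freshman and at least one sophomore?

194

With no constraint there are C(10,4) = 210 possible selections.
Subtract selections that omit an entire group: no freshmen → C(6,4) = 15; no sophomores → C(4,4) = 1.
Both groups omitted at once is impossible, so 210 − 16 = 194.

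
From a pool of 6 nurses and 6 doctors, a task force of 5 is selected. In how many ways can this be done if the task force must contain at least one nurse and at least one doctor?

Unrestricted: C(12,5) = 792 ways to pick any 5 of the 12.
Selections missing a whole group: no nurses → C(6,5) = 6; no doctors → C(6,5) = 6.
Both groups omitted at once is impossible, so 792 − 12 = 780.

780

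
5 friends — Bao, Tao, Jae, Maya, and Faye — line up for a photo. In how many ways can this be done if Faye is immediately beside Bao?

48

Glue Faye and Bao into one block (2 internal orders), leaving 4 units to arrange in a row.
So the count is 2·(4)! = 48.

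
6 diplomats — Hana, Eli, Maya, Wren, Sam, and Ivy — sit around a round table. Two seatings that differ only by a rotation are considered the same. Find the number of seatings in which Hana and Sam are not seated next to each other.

72

Without the restriction there are (5)! = 120 seatings.
Those with Hana next to Sam: fuse the pair into one unit and seat 5 units around a circle — 2·(4)! = 48.
Subtracting, 120 − 48 = 72.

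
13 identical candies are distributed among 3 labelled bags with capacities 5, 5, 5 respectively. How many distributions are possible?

Without the upper bounds there are C(15,2) = 105 ways to split 13 among 3 bags.
Subtract solutions that violate a single cap (substitute x_i' = x_i − (cap_i+1)): x_1 ≥ 6 gives C(9,2) = 36; x_2 ≥ 6 gives C(9,2) = 36; x_3 ≥ 6 gives C(9,2) = 36. Together 108.
Add back pairs where two caps are both exceeded: 3 + 3 + 3 = 9.
By inclusion–exclusion the count is 105 − 108 + 9 = 6.

6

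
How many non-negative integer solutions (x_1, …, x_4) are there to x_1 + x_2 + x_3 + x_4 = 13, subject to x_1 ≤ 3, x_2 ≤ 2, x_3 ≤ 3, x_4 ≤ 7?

Without the upper bounds there are C(16,3) = 560 ways to split 13 among 4 variables.
Subtract solutions that violate a single cap (substitute x_i' = x_i − (cap_i+1)): x_1 ≥ 4 gives C(12,3) = 220; x_2 ≥ 3 gives C(13,3) = 286; x_3 ≥ 4 gives C(12,3) = 220; x_4 ≥ 8 gives C(8,3) = 56. Together 782.
Add back pairs where two caps are both exceeded: 84 + 56 + 4 + 84 + 10 + 4 = 242.
Subtract triples: 10 + 0 + 0 + 0 = 10.
By inclusion–exclusion the count is 560 − 782 + 242 − 10 = 10.

10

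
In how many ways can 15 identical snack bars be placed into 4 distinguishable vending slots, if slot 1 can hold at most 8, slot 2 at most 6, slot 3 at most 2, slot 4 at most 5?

Ignoring the caps, the number of non-negative solutions to x_1+…+x_4 = 15 is C(18,3) = 816.
Subtract solutions that violate a single cap (substitute x_i' = x_i − (cap_i+1)): x_1 ≥ 9 gives C(9,3) = 84; x_2 ≥ 7 gives C(11,3) = 165; x_3 ≥ 3 gives C(15,3) = 455; x_4 ≥ 6 gives C(12,3) = 220. Together 924.
Add back pairs where two caps are both exceeded: 0 + 20 + 1 + 56 + 10 + 84 = 171.
By inclusion–exclusion the count is 816 − 924 + 171 = 63.

63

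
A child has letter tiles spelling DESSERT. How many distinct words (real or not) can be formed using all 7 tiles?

1260

DESSERT has 7 letters with E appearing twice and S appearing twice.
So there are 7! / (2!·2!) = 1260 distinguishable arrangements.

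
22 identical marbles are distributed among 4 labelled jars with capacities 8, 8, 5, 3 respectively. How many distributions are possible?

10

Ignoring the caps, the number of non-negative solutions to x_1+…+x_4 = 22 is C(25,3) = 2300.
Subtract solutions that violate a single cap (substitute x_i' = x_i − (cap_i+1)): x_1 ≥ 9 gives C(16,3) = 560; x_2 ≥ 9 gives C(16,3) = 560; x_3 ≥ 6 gives C(19,3) = 969; x_4 ≥ 4 gives C(21,3) = 1330. Together 3419.
Add back pairs where two caps are both exceeded: 35 + 120 + 220 + 120 + 220 + 455 = 1170.
Subtract triples: 0 + 1 + 20 + 20 = 41.
By inclusion–exclusion the count is 2300 − 3419 + 1170 − 41 = 10.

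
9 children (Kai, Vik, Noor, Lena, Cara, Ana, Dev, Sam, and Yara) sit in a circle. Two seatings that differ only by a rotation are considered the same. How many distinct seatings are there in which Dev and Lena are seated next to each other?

10080

Treat {Dev, Lena} as one unit (2 internal orders) and seat the resulting 8 units around the table: (7)! circular arrangements.
So 2 × (7)! = 2 × 5040 = 10080.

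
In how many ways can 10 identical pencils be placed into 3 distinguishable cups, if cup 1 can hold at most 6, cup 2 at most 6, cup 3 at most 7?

By stars and bars, unrestricted non-negative solutions to x_1+…+x_3 = 10 number C(10+2,2) = 66.
Subtract solutions that violate a single cap (substitute x_i' = x_i − (cap_i+1)): x_1 ≥ 7 gives C(5,2) = 10; x_2 ≥ 7 gives C(5,2) = 10; x_3 ≥ 8 gives C(4,2) = 6. Together 26.
No two caps can be exceeded simultaneously, so the pair terms are all 0.
By inclusion–exclusion the count is 66 − 26 + 0 = 40.

40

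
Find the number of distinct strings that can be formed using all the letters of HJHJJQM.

420

The 7 letters of HJHJJQM have repeats: H appearing twice and J appearing 3 times.
So there are 7! / (3!·2!) = 420 distinguishable arrangements.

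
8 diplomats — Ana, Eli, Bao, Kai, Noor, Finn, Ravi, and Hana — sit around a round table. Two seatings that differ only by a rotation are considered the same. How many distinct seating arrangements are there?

5040

Fix one person's seat to break rotational symmetry; the remaining 7 people can be arranged in (7)! = 5040 ways.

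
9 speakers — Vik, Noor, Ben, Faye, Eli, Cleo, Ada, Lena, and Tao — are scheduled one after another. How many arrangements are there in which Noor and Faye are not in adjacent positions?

282240

Of the 9! = 362880 arrangements, those with Noor and Faye adjacent number 2 × 8! = 80640 (treat the pair as a block with 2 internal orders).
So 362880 − 80640 = 282240 arrangements keep them apart.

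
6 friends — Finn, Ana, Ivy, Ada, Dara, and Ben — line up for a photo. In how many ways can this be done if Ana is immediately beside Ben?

240

Glue Ana and Ben into one block (2 internal orders), leaving 5 units to arrange in a row.
So the count is 2·(5)! = 240.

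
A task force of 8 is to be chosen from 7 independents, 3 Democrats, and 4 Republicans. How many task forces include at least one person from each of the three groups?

2793

Total 8-person selections from all 14: C(14,8) = 3003.
Selections missing a whole group: no independents → C(7,8) = 0; no Democrats → C(11,8) = 165; no Republicans → C(10,8) = 45.
Add back selections omitting two groups (i.e. drawn from a single group): C(7,8) + C(3,8) + C(4,8) = 0.
By inclusion–exclusion: 3003 − 210 + 0 = 2793.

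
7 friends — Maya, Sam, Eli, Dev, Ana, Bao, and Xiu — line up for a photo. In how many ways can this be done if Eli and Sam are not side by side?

Of the 7! = 5040 arrangements, those with Eli and Sam adjacent number 2 × 6! = 1440 (treat the pair as a block with 2 internal orders).
So 5040 − 1440 = 3600 arrangements keep them apart.

3600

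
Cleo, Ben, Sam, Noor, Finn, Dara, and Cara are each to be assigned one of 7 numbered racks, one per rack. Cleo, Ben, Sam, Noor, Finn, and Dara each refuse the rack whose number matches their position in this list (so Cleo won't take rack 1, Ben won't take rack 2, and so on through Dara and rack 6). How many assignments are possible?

2119

Let Aᵢ (for 1 ≤ i ≤ 6) be the placements that put person i in their forbidden rack. Any j of these fix j positions, leaving (7−j)! ways to fill the rest, and there are C(6,j) ways to pick which j.
By inclusion–exclusion, the number of valid placements is Σ_{j=0}^{6} (−1)^j C(6,j)·(7−j)!.
Computing: 5040 − 4320 + 1800 − 480 + 90 − 12 + 1 = 2119.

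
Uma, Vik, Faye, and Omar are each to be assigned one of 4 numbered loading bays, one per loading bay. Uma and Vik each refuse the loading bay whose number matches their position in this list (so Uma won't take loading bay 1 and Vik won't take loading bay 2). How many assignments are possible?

Let Aᵢ (for i ∈ {1, 2}) be the placements that put person i in their forbidden loading bay. Any j of these fix j positions, leaving (4−j)! ways to fill the rest, and there are C(2,j) ways to pick which j.
By inclusion–exclusion, the number of valid placements is Σ_{j=0}^{2} (−1)^j C(2,j)·(4−j)!.
Computing: 24 − 12 + 2 = 14.

14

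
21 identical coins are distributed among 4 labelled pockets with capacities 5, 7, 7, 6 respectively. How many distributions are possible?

35

Without the upper bounds there are C(24,3) = 2024 ways to split 21 among 4 pockets.
Subtract solutions that violate a single cap (substitute x_i' = x_i − (cap_i+1)): x_1 ≥ 6 gives C(18,3) = 816; x_2 ≥ 8 gives C(16,3) = 560; x_3 ≥ 8 gives C(16,3) = 560; x_4 ≥ 7 gives C(17,3) = 680. Together 2616.
Add back pairs where two caps are both exceeded: 120 + 120 + 165 + 56 + 84 + 84 = 629.
Subtract triples: 0 + 1 + 1 + 0 = 2.
By inclusion–exclusion the count is 2024 − 2616 + 629 − 2 = 35.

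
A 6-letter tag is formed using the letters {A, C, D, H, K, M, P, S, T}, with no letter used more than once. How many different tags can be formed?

60480

With no repetition, fill the 6 letters in order: 9 choices, then 8, down to 4.
That product is 9 × 8 × 7 × 6 × 5 × 4 = 60480.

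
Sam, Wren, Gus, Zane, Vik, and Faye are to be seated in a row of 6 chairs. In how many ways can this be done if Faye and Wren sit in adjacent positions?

240

Place the 4 others and the Faye-Wren pair as 5 objects in a line; the pair has 2 internal arrangements.
So the count is 2·(5)! = 240.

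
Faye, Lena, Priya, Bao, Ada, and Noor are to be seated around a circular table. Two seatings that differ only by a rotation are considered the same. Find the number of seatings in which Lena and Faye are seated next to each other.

Treat {Lena, Faye} as one unit (2 internal orders) and seat the resulting 5 units around the table: (4)! circular arrangements.
So 2 × (4)! = 2 × 24 = 48.

48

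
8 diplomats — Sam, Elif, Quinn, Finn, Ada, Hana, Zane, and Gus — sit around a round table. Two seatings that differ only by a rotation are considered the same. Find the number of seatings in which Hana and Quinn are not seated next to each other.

3600

Without the restriction there are (7)! = 5040 seatings.
Seatings with Hana beside Quinn: treat them as a block with 2 internal orders, giving 2 × (6)! = 1440.
Subtracting, 5040 − 1440 = 3600.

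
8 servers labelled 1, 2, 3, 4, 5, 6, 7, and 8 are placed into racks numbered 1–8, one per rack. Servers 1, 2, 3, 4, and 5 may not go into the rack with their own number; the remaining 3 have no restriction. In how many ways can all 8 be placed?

Let Aᵢ (for 1 ≤ i ≤ 5) be the placements that put server i in its forbidden rack. Any j of these fix j positions, leaving (8−j)! ways to fill the rest, and there are C(5,j) ways to pick which j.
By inclusion–exclusion, the number of valid placements is Σ_{j=0}^{5} (−1)^j C(5,j)·(8−j)!.
Computing: 40320 − 25200 + 7200 − 1200 + 120 − 6 = 21234.

21234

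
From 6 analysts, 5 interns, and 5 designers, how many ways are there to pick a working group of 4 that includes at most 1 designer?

1155

Split by how many designers are chosen (0 through 1).
Sum: C(5,0)·C(11,4) + C(5,1)·C(11,3) = 330 + 825 = 1155.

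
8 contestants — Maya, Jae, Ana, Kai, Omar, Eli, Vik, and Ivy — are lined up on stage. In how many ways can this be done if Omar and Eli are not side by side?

Of the 8! = 40320 arrangements, those with Omar and Eli adjacent number 2 × 7! = 10080 (treat the pair as a block with 2 internal orders).
So 40320 − 10080 = 30240 arrangements keep them apart.

30240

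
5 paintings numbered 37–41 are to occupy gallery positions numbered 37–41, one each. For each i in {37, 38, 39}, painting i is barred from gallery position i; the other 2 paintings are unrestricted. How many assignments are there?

Let Aᵢ (for i ∈ {37, 38, 39}) be the placements that put painting i in its forbidden gallery position. Any j of these fix j positions, leaving (5−j)! ways to fill the rest, and there are C(3,j) ways to pick which j.
By inclusion–exclusion, the number of valid placements is Σ_{j=0}^{3} (−1)^j C(3,j)·(5−j)!.
Computing: 120 − 72 + 18 − 2 = 64.

64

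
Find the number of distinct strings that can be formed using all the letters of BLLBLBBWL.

Letter multiplicities in BLLBLBBWL: B×4, L×4, W×1.
The number of distinct arrangements is 9!/(4!·4!) = 362880/576 = 630.

630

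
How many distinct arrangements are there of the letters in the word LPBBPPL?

210

The 7 letters of LPBBPPL have repeats: B appearing twice, L appearing twice, and P appearing 3 times.
Dividing 7! = 5040 by 3!·2!·2! = 24 for the repeated letters gives 210.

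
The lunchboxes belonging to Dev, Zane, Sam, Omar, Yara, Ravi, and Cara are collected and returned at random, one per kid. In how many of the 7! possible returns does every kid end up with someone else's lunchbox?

Let Aᵢ be the assignments in which kid i gets their own lunchbox. We want the size of the complement of A₁∪…∪A_7.
By inclusion–exclusion this is Σ_{j=0}^{7} (−1)^j C(7,j)·(7−j)!.
Computing: 5040 − 5040 + 2520 − 840 + 210 − 42 + 7 − 1 = 1854.

1854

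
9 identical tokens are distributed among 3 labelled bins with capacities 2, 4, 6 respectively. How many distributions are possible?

Without the upper bounds there are C(11,2) = 55 ways to split 9 among 3 bins.
Subtract solutions that violate a single cap (substitute x_i' = x_i − (cap_i+1)): x_1 ≥ 3 gives C(8,2) = 28; x_2 ≥ 5 gives C(6,2) = 15; x_3 ≥ 7 gives C(4,2) = 6. Together 49.
Add back pairs where two caps are both exceeded: 3 + 0 + 0 = 3.
By inclusion–exclusion the count is 55 − 49 + 3 = 9.

9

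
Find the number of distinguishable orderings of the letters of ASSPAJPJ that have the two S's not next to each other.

1890

There are 8!/(2!·2!·2!·2!) = 2520 arrangements of ASSPAJPJ in total.
If the two S's are adjacent, glue them into one block, leaving 7 items to arrange: (7)!/(2!·2!·2!) = 630 ways.
Hence 2520 − 630 = 1890.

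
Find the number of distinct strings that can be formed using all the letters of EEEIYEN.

The 7 letters of EEEIYEN have repeats: E appearing 4 times.
Dividing 7! = 5040 by 4! = 24 for the repeated letters gives 210.

210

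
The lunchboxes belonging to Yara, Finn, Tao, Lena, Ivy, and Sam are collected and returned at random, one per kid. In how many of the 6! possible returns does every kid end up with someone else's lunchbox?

265

Let Aᵢ be the assignments in which kid i gets their own lunchbox. We want the size of the complement of A₁∪…∪A_6.
By inclusion–exclusion this is Σ_{j=0}^{6} (−1)^j C(6,j)·(6−j)!.
Computing: 720 − 720 + 360 − 120 + 30 − 6 + 1 = 265.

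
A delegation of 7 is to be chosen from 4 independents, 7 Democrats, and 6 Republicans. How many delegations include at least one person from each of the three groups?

With no constraint there are C(17,7) = 19448 possible selections.
Subtract selections that omit an entire group: no independents → C(13,7) = 1716; no Democrats → C(10,7) = 120; no Republicans → C(11,7) = 330.
Add back selections omitting two groups (i.e. drawn from a single group): C(4,7) + C(7,7) + C(6,7) = 1.
By inclusion–exclusion: 19448 − 2166 + 1 = 17283.

17283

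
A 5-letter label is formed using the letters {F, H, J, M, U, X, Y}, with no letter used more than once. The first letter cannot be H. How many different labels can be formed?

The first letter has 7−1 = 6 choices (anything except H).
The remaining 4 letters are filled from the other 6 symbols without repetition: 6 × 5 × 4 × 3 = 360.
Total: 6 × 360 = 2160.

2160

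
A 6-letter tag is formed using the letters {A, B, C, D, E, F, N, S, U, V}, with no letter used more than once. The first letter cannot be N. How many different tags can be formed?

136080

The first letter has 10−1 = 9 choices (anything except N).
The remaining 5 letters are filled from the other 9 symbols without repetition: 9 × 8 × 7 × 6 × 5 = 15120.
Total: 9 × 15120 = 136080.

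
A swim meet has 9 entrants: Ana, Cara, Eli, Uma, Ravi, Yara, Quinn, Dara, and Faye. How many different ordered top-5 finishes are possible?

15120

This is an ordered selection of 5 from 9: P(9,5).
That gives 9 × 8 × 7 × 6 × 5 = 15120.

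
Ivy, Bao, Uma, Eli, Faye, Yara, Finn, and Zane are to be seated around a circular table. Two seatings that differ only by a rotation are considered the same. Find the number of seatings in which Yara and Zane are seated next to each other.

Treat {Yara, Zane} as one unit (2 internal orders) and seat the resulting 7 units around the table: (6)! circular arrangements.
So 2 × (6)! = 2 × 720 = 1440.

1440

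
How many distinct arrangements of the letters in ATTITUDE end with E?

Fix E in the last position and arrange the remaining 7 letters.
Those 7 letters have T appearing 3 times, giving (7)!/(3!) = 840.

840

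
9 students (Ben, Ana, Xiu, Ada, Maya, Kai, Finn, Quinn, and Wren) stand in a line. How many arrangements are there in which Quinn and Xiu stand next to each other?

80640

Glue Quinn and Xiu into one block (2 internal orders), leaving 8 units to arrange in a row.
That gives 2 × 8! = 2 × 40320 = 80640.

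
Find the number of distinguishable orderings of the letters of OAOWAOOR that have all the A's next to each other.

210

Treat the 2 copies of A as a single block. The multiset to arrange is then {AA, O, O, O, O, R, W}, 7 items in all.
That gives (7)!/(4!) = 210 arrangements.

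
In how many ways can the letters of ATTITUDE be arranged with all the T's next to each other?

Treat the 3 copies of T as a single block. The multiset to arrange is then {TTT, A, D, E, I, U}, 6 items in all.
All 6 items are distinct, so there are (6)! = 720 arrangements.

720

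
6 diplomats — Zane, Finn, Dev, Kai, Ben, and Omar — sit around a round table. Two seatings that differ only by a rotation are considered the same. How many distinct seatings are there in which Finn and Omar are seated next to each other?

Glue Finn and Omar into a block (2 internal orders). Seating 5 units around a circle gives (4)! arrangements.
So 2 × (4)! = 2 × 24 = 48.

48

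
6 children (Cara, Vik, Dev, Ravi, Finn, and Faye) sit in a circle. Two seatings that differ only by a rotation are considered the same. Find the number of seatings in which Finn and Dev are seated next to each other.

48

Treat {Finn, Dev} as one unit (2 internal orders) and seat the resulting 5 units around the table: (4)! circular arrangements.
So 2 × (4)! = 2 × 24 = 48.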